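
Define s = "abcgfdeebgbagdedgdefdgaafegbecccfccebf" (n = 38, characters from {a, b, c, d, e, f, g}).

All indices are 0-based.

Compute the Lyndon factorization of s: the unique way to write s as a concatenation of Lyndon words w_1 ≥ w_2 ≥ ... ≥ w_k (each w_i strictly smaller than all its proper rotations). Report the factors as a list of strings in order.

emit factor 1: 'abcgfdeebgbagdedgdefdg' (i=0, period=22)
emit factor 2: 'aafegbecccfccebf' (i=22, period=16)

["abcgfdeebgbagdedgdefdg", "aafegbecccfccebf"]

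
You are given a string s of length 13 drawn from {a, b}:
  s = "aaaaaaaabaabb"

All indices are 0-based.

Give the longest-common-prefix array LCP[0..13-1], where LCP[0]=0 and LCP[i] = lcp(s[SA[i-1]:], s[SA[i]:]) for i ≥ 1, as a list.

[0, 7, 6, 5, 4, 3, 2, 3, 1, 2, 0, 1, 1]

rank→(start, suffix):
  0 → (0, 'aaaaaaaabaabb')
  1 → (1, 'aaaaaaabaabb')
  2 → (2, 'aaaaaabaabb')
  3 → (3, 'aaaaabaabb')
  4 → (4, 'aaaabaabb')
  5 → (5, 'aaabaabb')
  6 → (6, 'aabaabb')
  7 → (9, 'aabb')
  8 → (7, 'abaabb')
  9 → (10, 'abb')
  10 → (12, 'b')
  11 → (8, 'baabb')
  12 → (11, 'bb')

SA = [0, 1, 2, 3, 4, 5, 6, 9, 7, 10, 12, 8, 11]
[i] adj suffixes → lcp
  [1] 0/1 → 7 ('aaaaaaa')
  [2] 1/2 → 6 ('aaaaaa')
  [3] 2/3 → 5 ('aaaaa')
  [4] 3/4 → 4 ('aaaa')
  [5] 4/5 → 3 ('aaa')
  [6] 5/6 → 2 ('aa')
  [7] 6/9 → 3 ('aab')
  [8] 9/7 → 1 ('a')
  [9] 7/10 → 2 ('ab')
  [10] 10/12 → 0 ('')
  [11] 12/8 → 1 ('b')
  [12] 8/11 → 1 ('b')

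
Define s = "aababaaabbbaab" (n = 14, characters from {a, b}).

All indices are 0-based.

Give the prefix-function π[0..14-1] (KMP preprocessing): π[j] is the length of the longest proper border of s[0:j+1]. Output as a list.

[0, 1, 0, 1, 0, 1, 2, 2, 3, 0, 0, 1, 2, 3]

π[0] = 0
j=1 s[j]='a': π[1]=1 (border 'a')
j=2 s[j]='b': k: 1→0; π[2]=0 (border '')
j=3 s[j]='a': π[3]=1 (border 'a')
j=4 s[j]='b': k: 1→0; π[4]=0 (border '')
j=5 s[j]='a': π[5]=1 (border 'a')
j=6 s[j]='a': π[6]=2 (border 'aa')
j=7 s[j]='a': k: 2→1; π[7]=2 (border 'aa')
j=8 s[j]='b': π[8]=3 (border 'aab')
j=9 s[j]='b': k: 3→0; π[9]=0 (border '')
j=10 s[j]='b': π[10]=0 (border '')
j=11 s[j]='a': π[11]=1 (border 'a')
j=12 s[j]='a': π[12]=2 (border 'aa')
j=13 s[j]='b': π[13]=3 (border 'aab')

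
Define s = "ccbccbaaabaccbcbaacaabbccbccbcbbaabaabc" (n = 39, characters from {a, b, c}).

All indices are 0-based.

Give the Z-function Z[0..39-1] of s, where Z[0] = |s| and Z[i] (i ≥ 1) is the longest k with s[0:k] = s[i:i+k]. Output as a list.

[39, 1, 0, 3, 1, 0, 0, 0, 0, 0, 0, 4, 1, 0, 1, 0, 0, 0, 1, 0, 0, 0, 0, 6, 1, 0, 4, 1, 0, 1, 0, 0, 0, 0, 0, 0, 0, 0, 1]

Z[0]=39
i=1: fresh scan; Z[1]=1 grow→box=[1,2)
i=2: fresh scan; Z[2]=0
i=3: fresh scan; Z[3]=3 grow→box=[3,6)
i=4: min(r-i=2, Z[1]=1)=1; Z[4]=1
i=5: min(r-i=1, Z[2]=0)=0; Z[5]=0
i=6: fresh scan; Z[6]=0
i=7: fresh scan; Z[7]=0
i=8: fresh scan; Z[8]=0
i=9: fresh scan; Z[9]=0
i=10: fresh scan; Z[10]=0
i=11: fresh scan; Z[11]=4 grow→box=[11,15)
i=12: min(r-i=3, Z[1]=1)=1; Z[12]=1
i=13: min(r-i=2, Z[2]=0)=0; Z[13]=0
i=14: min(r-i=1, Z[3]=3)=1; Z[14]=1
i=15: fresh scan; Z[15]=0
i=16: fresh scan; Z[16]=0
i=17: fresh scan; Z[17]=0
i=18: fresh scan; Z[18]=1 grow→box=[18,19)
i=19: fresh scan; Z[19]=0
i=20: fresh scan; Z[20]=0
i=21: fresh scan; Z[21]=0
i=22: fresh scan; Z[22]=0
i=23: fresh scan; Z[23]=6 grow→box=[23,29)
i=24: min(r-i=5, Z[1]=1)=1; Z[24]=1
i=25: min(r-i=4, Z[2]=0)=0; Z[25]=0
i=26: min(r-i=3, Z[3]=3)=3; Z[26]=4 grow→box=[26,30)
i=27: min(r-i=3, Z[1]=1)=1; Z[27]=1
i=28: min(r-i=2, Z[2]=0)=0; Z[28]=0
i=29: min(r-i=1, Z[3]=3)=1; Z[29]=1
i=30: fresh scan; Z[30]=0
i=31: fresh scan; Z[31]=0
i=32: fresh scan; Z[32]=0
i=33: fresh scan; Z[33]=0
i=34: fresh scan; Z[34]=0
i=35: fresh scan; Z[35]=0
i=36: fresh scan; Z[36]=0
i=37: fresh scan; Z[37]=0
i=38: fresh scan; Z[38]=1 grow→box=[38,39)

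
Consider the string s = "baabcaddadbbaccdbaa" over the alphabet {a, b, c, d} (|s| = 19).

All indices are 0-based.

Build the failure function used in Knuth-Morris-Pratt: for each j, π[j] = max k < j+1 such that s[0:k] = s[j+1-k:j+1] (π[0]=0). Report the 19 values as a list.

[0, 0, 0, 1, 0, 0, 0, 0, 0, 0, 1, 1, 2, 0, 0, 0, 1, 2, 3]

π[0] = 0
j=1 s[j]='a': π[1]=0 (border '')
j=2 s[j]='a': π[2]=0 (border '')
j=3 s[j]='b': π[3]=1 (border 'b')
j=4 s[j]='c': k: 1→0; π[4]=0 (border '')
j=5 s[j]='a': π[5]=0 (border '')
j=6 s[j]='d': π[6]=0 (border '')
j=7 s[j]='d': π[7]=0 (border '')
j=8 s[j]='a': π[8]=0 (border '')
j=9 s[j]='d': π[9]=0 (border '')
j=10 s[j]='b': π[10]=1 (border 'b')
j=11 s[j]='b': k: 1→0; π[11]=1 (border 'b')
j=12 s[j]='a': π[12]=2 (border 'ba')
j=13 s[j]='c': k: 2→0; π[13]=0 (border '')
j=14 s[j]='c': π[14]=0 (border '')
j=15 s[j]='d': π[15]=0 (border '')
j=16 s[j]='b': π[16]=1 (border 'b')
j=17 s[j]='a': π[17]=2 (border 'ba')
j=18 s[j]='a': π[18]=3 (border 'baa')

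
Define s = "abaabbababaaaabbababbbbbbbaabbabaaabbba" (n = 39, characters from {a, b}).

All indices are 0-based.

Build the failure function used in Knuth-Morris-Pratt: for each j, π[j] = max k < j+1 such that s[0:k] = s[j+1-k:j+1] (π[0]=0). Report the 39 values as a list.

π[0] = 0
j=1 s[j]='b': π[1]=0 (border '')
j=2 s[j]='a': π[2]=1 (border 'a')
j=3 s[j]='a': k: 1→0; π[3]=1 (border 'a')
j=4 s[j]='b': π[4]=2 (border 'ab')
j=5 s[j]='b': k: 2→0; π[5]=0 (border '')
j=6 s[j]='a': π[6]=1 (border 'a')
j=7 s[j]='b': π[7]=2 (border 'ab')
j=8 s[j]='a': π[8]=3 (border 'aba')
j=9 s[j]='b': k: 3→1; π[9]=2 (border 'ab')
j=10 s[j]='a': π[10]=3 (border 'aba')
j=11 s[j]='a': π[11]=4 (border 'abaa')
j=12 s[j]='a': k: 4→1→0; π[12]=1 (border 'a')
j=13 s[j]='a': k: 1→0; π[13]=1 (border 'a')
j=14 s[j]='b': π[14]=2 (border 'ab')
j=15 s[j]='b': k: 2→0; π[15]=0 (border '')
j=16 s[j]='a': π[16]=1 (border 'a')
j=17 s[j]='b': π[17]=2 (border 'ab')
j=18 s[j]='a': π[18]=3 (border 'aba')
j=19 s[j]='b': k: 3→1; π[19]=2 (border 'ab')
j=20 s[j]='b': k: 2→0; π[20]=0 (border '')
j=21 s[j]='b': π[21]=0 (border '')
j=22 s[j]='b': π[22]=0 (border '')
j=23 s[j]='b': π[23]=0 (border '')
j=24 s[j]='b': π[24]=0 (border '')
j=25 s[j]='b': π[25]=0 (border '')
j=26 s[j]='a': π[26]=1 (border 'a')
j=27 s[j]='a': k: 1→0; π[27]=1 (border 'a')
j=28 s[j]='b': π[28]=2 (border 'ab')
j=29 s[j]='b': k: 2→0; π[29]=0 (border '')
j=30 s[j]='a': π[30]=1 (border 'a')
j=31 s[j]='b': π[31]=2 (border 'ab')
j=32 s[j]='a': π[32]=3 (border 'aba')
j=33 s[j]='a': π[33]=4 (border 'abaa')
j=34 s[j]='a': k: 4→1→0; π[34]=1 (border 'a')
j=35 s[j]='b': π[35]=2 (border 'ab')
j=36 s[j]='b': k: 2→0; π[36]=0 (border '')
j=37 s[j]='b': π[37]=0 (border '')
j=38 s[j]='a': π[38]=1 (border 'a')

[0, 0, 1, 1, 2, 0, 1, 2, 3, 2, 3, 4, 1, 1, 2, 0, 1, 2, 3, 2, 0, 0, 0, 0, 0, 0, 1, 1, 2, 0, 1, 2, 3, 4, 1, 2, 0, 0, 1]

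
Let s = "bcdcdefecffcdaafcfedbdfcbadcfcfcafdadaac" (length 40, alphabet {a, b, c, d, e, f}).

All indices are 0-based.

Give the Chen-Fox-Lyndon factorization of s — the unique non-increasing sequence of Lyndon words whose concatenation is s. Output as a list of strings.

["bcdcdefecffcd", "aafcfedbdfcbadcfcfcafdad", "aac"]

emit factor 1: 'bcdcdefecffcd' (i=0, period=13)
emit factor 2: 'aafcfedbdfcbadcfcfcafdad' (i=13, period=24)
emit factor 3: 'aac' (i=37, period=3)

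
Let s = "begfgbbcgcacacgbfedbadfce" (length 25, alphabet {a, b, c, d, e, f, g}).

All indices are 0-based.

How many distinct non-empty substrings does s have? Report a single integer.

302

sorted suffixes:
  #0 SA[0]=10  'acacgbfedbadfce'
  #1 SA[1]=12  'acgbfedbadfce'
  #2 SA[2]=20  'adfce'
  #3 SA[3]=19  'badfce'
  #4 SA[4]=5  'bbcgcacacgbfedbadfce'
  #5 SA[5]=6  'bcgcacacgbfedbadfce'
  #6 SA[6]=0  'begfgbbcgcacacgbfedbadfce'
  #7 SA[7]=15  'bfedbadfce'
  #8 SA[8]=9  'cacacgbfedbadfce'
  #9 SA[9]=11  'cacgbfedbadfce'
  #10 SA[10]=23  'ce'
  #11 SA[11]=13  'cgbfedbadfce'
  #12 SA[12]=7  'cgcacacgbfedbadfce'
  #13 SA[13]=18  'dbadfce'
  #14 SA[14]=21  'dfce'
  #15 SA[15]=24  'e'
  #16 SA[16]=17  'edbadfce'
  #17 SA[17]=1  'egfgbbcgcacacgbfedbadfce'
  #18 SA[18]=22  'fce'
  #19 SA[19]=16  'fedbadfce'
  #20 SA[20]=3  'fgbbcgcacacgbfedbadfce'
  #21 SA[21]=4  'gbbcgcacacgbfedbadfce'
  #22 SA[22]=14  'gbfedbadfce'
  #23 SA[23]=8  'gcacacgbfedbadfce'
  #24 SA[24]=2  'gfgbbcgcacacgbfedbadfce'

SA = [10, 12, 20, 19, 5, 6, 0, 15, 9, 11, 23, 13, 7, 18, 21, 24, 17, 1, 22, 16, 3, 4, 14, 8, 2]
i: (SA[i-1],SA[i]) lcp shared
  1: (10,12) 2 'ac'
  2: (12,20) 1 'a'
  3: (20,19) 0 ''
  4: (19,5) 1 'b'
  5: (5,6) 1 'b'
  6: (6,0) 1 'b'
  7: (0,15) 1 'b'
  8: (15,9) 0 ''
  9: (9,11) 3 'cac'
  10: (11,23) 1 'c'
  11: (23,13) 1 'c'
  12: (13,7) 2 'cg'
  13: (7,18) 0 ''
  14: (18,21) 1 'd'
  15: (21,24) 0 ''
  16: (24,17) 1 'e'
  17: (17,1) 1 'e'
  18: (1,22) 0 ''
  19: (22,16) 1 'f'
  20: (16,3) 1 'f'
  21: (3,4) 0 ''
  22: (4,14) 2 'gb'
  23: (14,8) 1 'g'
  24: (8,2) 1 'g'

n(n+1)/2 = 25·26/2 = 325
Σ LCP = 0 + 2 + 1 + 0 + 1 + 1 + 1 + 1 + 0 + 3 + 1 + 1 + 2 + 0 + 1 + 0 + 1 + 1 + 0 + 1 + 1 + 0 + 2 + 1 + 1 = 23
distinct = 325 − 23 = 302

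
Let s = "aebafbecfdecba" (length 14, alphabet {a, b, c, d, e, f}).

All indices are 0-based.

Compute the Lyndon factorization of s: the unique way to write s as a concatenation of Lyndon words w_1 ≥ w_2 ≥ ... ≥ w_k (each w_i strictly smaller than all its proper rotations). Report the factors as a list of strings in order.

["aebafbecfdecb", "a"]

emit factor 1: 'aebafbecfdecb' (i=0, period=13)
emit factor 2: 'a' (i=13, period=1)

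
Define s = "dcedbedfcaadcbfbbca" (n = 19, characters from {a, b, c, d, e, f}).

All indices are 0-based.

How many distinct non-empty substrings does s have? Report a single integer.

rank | idx | suffix
   0 |  18 | a
   1 |   9 | aadcbfbbca
   2 |  10 | adcbfbbca
   3 |  15 | bbca
   4 |  16 | bca
   5 |   4 | bedfcaadcbfbbca
   6 |  13 | bfbbca
   7 |  17 | ca
   8 |   8 | caadcbfbbca
   9 |  12 | cbfbbca
  10 |   1 | cedbedfcaadcbfbbca
  11 |   3 | dbedfcaadcbfbbca
  12 |  11 | dcbfbbca
  13 |   0 | dcedbedfcaadcbfbbca
  14 |   6 | dfcaadcbfbbca
  15 |   2 | edbedfcaadcbfbbca
  16 |   5 | edfcaadcbfbbca
  17 |  14 | fbbca
  18 |   7 | fcaadcbfbbca

SA = [18, 9, 10, 15, 16, 4, 13, 17, 8, 12, 1, 3, 11, 0, 6, 2, 5, 14, 7]
[i] adj suffixes → lcp
  [1] 18/9 → 1 ('a')
  [2] 9/10 → 1 ('a')
  [3] 10/15 → 0 ('')
  [4] 15/16 → 1 ('b')
  [5] 16/4 → 1 ('b')
  [6] 4/13 → 1 ('b')
  [7] 13/17 → 0 ('')
  [8] 17/8 → 2 ('ca')
  [9] 8/12 → 1 ('c')
  [10] 12/1 → 1 ('c')
  [11] 1/3 → 0 ('')
  [12] 3/11 → 1 ('d')
  [13] 11/0 → 2 ('dc')
  [14] 0/6 → 1 ('d')
  [15] 6/2 → 0 ('')
  [16] 2/5 → 2 ('ed')
  [17] 5/14 → 0 ('')
  [18] 14/7 → 1 ('f')

n(n+1)/2 = 19·20/2 = 190
Σ LCP = 0 + 1 + 1 + 0 + 1 + 1 + 1 + 0 + 2 + 1 + 1 + 0 + 1 + 2 + 1 + 0 + 2 + 0 + 1 = 16
distinct = 190 − 16 = 174

174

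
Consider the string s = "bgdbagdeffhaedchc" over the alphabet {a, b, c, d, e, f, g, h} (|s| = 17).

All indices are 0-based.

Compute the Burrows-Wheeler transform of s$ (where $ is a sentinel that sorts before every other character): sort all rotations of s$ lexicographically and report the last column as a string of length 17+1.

rank  rotation            last
    0  $bgdbagdeffhaedchc  c
    1  aedchc$bgdbagdeffh  h
    2  agdeffhaedchc$bgdb  b
    3  bagdeffhaedchc$bgd  d
    4  bgdbagdeffhaedchc$  $
    5  c$bgdbagdeffhaedch  h
    6  chc$bgdbagdeffhaed  d
    7  dbagdeffhaedchc$bg  g
    8  dchc$bgdbagdeffhae  e
    9  deffhaedchc$bgdbag  g
   10  edchc$bgdbagdeffha  a
   11  effhaedchc$bgdbagd  d
   12  ffhaedchc$bgdbagde  e
   13  fhaedchc$bgdbagdef  f
   14  gdbagdeffhaedchc$b  b
   15  gdeffhaedchc$bgdba  a
   16  haedchc$bgdbagdeff  f
   17  hc$bgdbagdeffhaedc  c

chbd$hdgegadefbafc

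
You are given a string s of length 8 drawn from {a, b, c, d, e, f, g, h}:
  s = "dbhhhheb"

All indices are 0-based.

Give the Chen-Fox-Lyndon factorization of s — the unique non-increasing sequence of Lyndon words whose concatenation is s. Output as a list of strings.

emit factor 1: 'd' (i=0, period=1)
emit factor 2: 'bhhhhe' (i=1, period=6)
emit factor 3: 'b' (i=7, period=1)

["d", "bhhhhe", "b"]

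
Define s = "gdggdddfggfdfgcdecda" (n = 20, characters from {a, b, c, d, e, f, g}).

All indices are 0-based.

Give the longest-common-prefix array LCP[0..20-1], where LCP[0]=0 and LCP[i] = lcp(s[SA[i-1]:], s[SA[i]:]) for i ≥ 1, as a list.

sorted suffixes:
  #0 SA[0]=19  'a'
  #1 SA[1]=17  'cda'
  #2 SA[2]=14  'cdecda'
  #3 SA[3]=18  'da'
  #4 SA[4]=4  'dddfggfdfgcdecda'
  #5 SA[5]=5  'ddfggfdfgcdecda'
  #6 SA[6]=15  'decda'
  #7 SA[7]=11  'dfgcdecda'
  #8 SA[8]=6  'dfggfdfgcdecda'
  #9 SA[9]=1  'dggdddfggfdfgcdecda'
  #10 SA[10]=16  'ecda'
  #11 SA[11]=10  'fdfgcdecda'
  #12 SA[12]=12  'fgcdecda'
  #13 SA[13]=7  'fggfdfgcdecda'
  #14 SA[14]=13  'gcdecda'
  #15 SA[15]=3  'gdddfggfdfgcdecda'
  #16 SA[16]=0  'gdggdddfggfdfgcdecda'
  #17 SA[17]=9  'gfdfgcdecda'
  #18 SA[18]=2  'ggdddfggfdfgcdecda'
  #19 SA[19]=8  'ggfdfgcdecda'

SA = [19, 17, 14, 18, 4, 5, 15, 11, 6, 1, 16, 10, 12, 7, 13, 3, 0, 9, 2, 8]
i: (SA[i-1],SA[i]) lcp shared
  1: (19,17) 0 ''
  2: (17,14) 2 'cd'
  3: (14,18) 0 ''
  4: (18,4) 1 'd'
  5: (4,5) 2 'dd'
  6: (5,15) 1 'd'
  7: (15,11) 1 'd'
  8: (11,6) 3 'dfg'
  9: (6,1) 1 'd'
  10: (1,16) 0 ''
  11: (16,10) 0 ''
  12: (10,12) 1 'f'
  13: (12,7) 2 'fg'
  14: (7,13) 0 ''
  15: (13,3) 1 'g'
  16: (3,0) 2 'gd'
  17: (0,9) 1 'g'
  18: (9,2) 1 'g'
  19: (2,8) 2 'gg'

[0, 0, 2, 0, 1, 2, 1, 1, 3, 1, 0, 0, 1, 2, 0, 1, 2, 1, 1, 2]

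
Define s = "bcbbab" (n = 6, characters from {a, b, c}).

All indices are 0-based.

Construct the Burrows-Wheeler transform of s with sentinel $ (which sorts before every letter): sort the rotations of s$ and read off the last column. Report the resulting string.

bbabc$b

rank  rotation last
    0  $bcbbab  b
    1  ab$bcbb  b
    2  b$bcbba  a
    3  bab$bcb  b
    4  bbab$bc  c
    5  bcbbab$  $
    6  cbbab$b  b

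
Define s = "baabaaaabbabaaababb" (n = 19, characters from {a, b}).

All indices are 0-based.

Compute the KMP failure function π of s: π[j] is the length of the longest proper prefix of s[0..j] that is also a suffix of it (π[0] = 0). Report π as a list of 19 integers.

π[0] = 0
j=1 s[j]='a': π[1]=0 (border '')
j=2 s[j]='a': π[2]=0 (border '')
j=3 s[j]='b': π[3]=1 (border 'b')
j=4 s[j]='a': π[4]=2 (border 'ba')
j=5 s[j]='a': π[5]=3 (border 'baa')
j=6 s[j]='a': k: 3→0; π[6]=0 (border '')
j=7 s[j]='a': π[7]=0 (border '')
j=8 s[j]='b': π[8]=1 (border 'b')
j=9 s[j]='b': k: 1→0; π[9]=1 (border 'b')
j=10 s[j]='a': π[10]=2 (border 'ba')
j=11 s[j]='b': k: 2→0; π[11]=1 (border 'b')
j=12 s[j]='a': π[12]=2 (border 'ba')
j=13 s[j]='a': π[13]=3 (border 'baa')
j=14 s[j]='a': k: 3→0; π[14]=0 (border '')
j=15 s[j]='b': π[15]=1 (border 'b')
j=16 s[j]='a': π[16]=2 (border 'ba')
j=17 s[j]='b': k: 2→0; π[17]=1 (border 'b')
j=18 s[j]='b': k: 1→0; π[18]=1 (border 'b')

[0, 0, 0, 1, 2, 3, 0, 0, 1, 1, 2, 1, 2, 3, 0, 1, 2, 1, 1]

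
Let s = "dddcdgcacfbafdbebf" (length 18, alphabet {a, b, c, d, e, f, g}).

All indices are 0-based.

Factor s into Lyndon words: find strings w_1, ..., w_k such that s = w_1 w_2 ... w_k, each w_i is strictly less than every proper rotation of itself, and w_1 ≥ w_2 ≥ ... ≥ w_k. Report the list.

emit factor 1: 'd' (i=0, period=1)
emit factor 2: 'd' (i=1, period=1)
emit factor 3: 'd' (i=2, period=1)
emit factor 4: 'cdg' (i=3, period=3)
emit factor 5: 'c' (i=6, period=1)
emit factor 6: 'acfbafdbebf' (i=7, period=11)

["d", "d", "d", "cdg", "c", "acfbafdbebf"]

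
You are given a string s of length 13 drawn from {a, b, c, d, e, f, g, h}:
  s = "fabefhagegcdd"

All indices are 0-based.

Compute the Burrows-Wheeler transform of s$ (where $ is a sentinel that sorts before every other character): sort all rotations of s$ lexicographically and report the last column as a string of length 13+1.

dfhagdcbg$eeaf

rank  rotation        last
    0  $fabefhagegcdd  d
    1  abefhagegcdd$f  f
    2  agegcdd$fabefh  h
    3  befhagegcdd$fa  a
    4  cdd$fabefhageg  g
    5  d$fabefhagegcd  d
    6  dd$fabefhagegc  c
    7  efhagegcdd$fab  b
    8  egcdd$fabefhag  g
    9  fabefhagegcdd$  $
   10  fhagegcdd$fabe  e
   11  gcdd$fabefhage  e
   12  gegcdd$fabefha  a
   13  hagegcdd$fabef  f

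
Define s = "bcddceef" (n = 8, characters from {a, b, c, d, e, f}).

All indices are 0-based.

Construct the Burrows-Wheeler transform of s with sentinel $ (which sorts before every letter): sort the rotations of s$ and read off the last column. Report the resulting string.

f$bddccee

rank  rotation   last
    0  $bcddceef  f
    1  bcddceef$  $
    2  cddceef$b  b
    3  ceef$bcdd  d
    4  dceef$bcd  d
    5  ddceef$bc  c
    6  eef$bcddc  c
    7  ef$bcddce  e
    8  f$bcddcee  e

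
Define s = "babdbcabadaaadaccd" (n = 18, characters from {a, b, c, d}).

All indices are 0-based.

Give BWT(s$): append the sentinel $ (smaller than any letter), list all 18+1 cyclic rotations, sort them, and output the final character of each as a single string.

ddacbdba$adabaccaab

rank  rotation             last
    0  $babdbcabadaaadaccd  d
    1  aaadaccd$babdbcabad  d
    2  aadaccd$babdbcabada  a
    3  abadaaadaccd$babdbc  c
    4  abdbcabadaaadaccd$b  b
    5  accd$babdbcabadaaad  d
    6  adaaadaccd$babdbcab  b
    7  adaccd$babdbcabadaa  a
    8  babdbcabadaaadaccd$  $
    9  badaaadaccd$babdbca  a
   10  bcabadaaadaccd$babd  d
   11  bdbcabadaaadaccd$ba  a
   12  cabadaaadaccd$babdb  b
   13  ccd$babdbcabadaaada  a
   14  cd$babdbcabadaaadac  c
   15  d$babdbcabadaaadacc  c
   16  daaadaccd$babdbcaba  a
   17  daccd$babdbcabadaaa  a
   18  dbcabadaaadaccd$bab  b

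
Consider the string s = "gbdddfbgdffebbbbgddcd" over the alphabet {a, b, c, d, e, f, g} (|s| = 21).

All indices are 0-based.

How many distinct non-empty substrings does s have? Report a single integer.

rank | idx | suffix
   0 |  12 | bbbbgddcd
   1 |  13 | bbbgddcd
   2 |  14 | bbgddcd
   3 |   1 | bdddfbgdffebbbbgddcd
   4 |  15 | bgddcd
   5 |   6 | bgdffebbbbgddcd
   6 |  19 | cd
   7 |  20 | d
   8 |  18 | dcd
   9 |  17 | ddcd
  10 |   2 | dddfbgdffebbbbgddcd
  11 |   3 | ddfbgdffebbbbgddcd
  12 |   4 | dfbgdffebbbbgddcd
  13 |   8 | dffebbbbgddcd
  14 |  11 | ebbbbgddcd
  15 |   5 | fbgdffebbbbgddcd
  16 |  10 | febbbbgddcd
  17 |   9 | ffebbbbgddcd
  18 |   0 | gbdddfbgdffebbbbgddcd
  19 |  16 | gddcd
  20 |   7 | gdffebbbbgddcd

SA = [12, 13, 14, 1, 15, 6, 19, 20, 18, 17, 2, 3, 4, 8, 11, 5, 10, 9, 0, 16, 7]
rank  pair      lcp
   1  s[12:],s[13:]  3  'bbb'
   2  s[13:],s[14:]  2  'bb'
   3  s[14:],s[1:]  1  'b'
   4  s[1:],s[15:]  1  'b'
   5  s[15:],s[6:]  3  'bgd'
   6  s[6:],s[19:]  0  ''
   7  s[19:],s[20:]  0  ''
   8  s[20:],s[18:]  1  'd'
   9  s[18:],s[17:]  1  'd'
  10  s[17:],s[2:]  2  'dd'
  11  s[2:],s[3:]  2  'dd'
  12  s[3:],s[4:]  1  'd'
  13  s[4:],s[8:]  2  'df'
  14  s[8:],s[11:]  0  ''
  15  s[11:],s[5:]  0  ''
  16  s[5:],s[10:]  1  'f'
  17  s[10:],s[9:]  1  'f'
  18  s[9:],s[0:]  0  ''
  19  s[0:],s[16:]  1  'g'
  20  s[16:],s[7:]  2  'gd'

n(n+1)/2 = 21·22/2 = 231
Σ LCP = 0 + 3 + 2 + 1 + 1 + 3 + 0 + 0 + 1 + 1 + 2 + 2 + 1 + 2 + 0 + 0 + 1 + 1 + 0 + 1 + 2 = 24
distinct = 231 − 24 = 207

207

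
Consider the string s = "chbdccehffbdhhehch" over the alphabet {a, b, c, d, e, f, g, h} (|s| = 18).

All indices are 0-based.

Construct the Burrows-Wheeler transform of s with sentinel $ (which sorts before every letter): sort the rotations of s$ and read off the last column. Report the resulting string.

hhfdch$bbhcfhccehed

rank  rotation             last
    0  $chbdccehffbdhhehch  h
    1  bdccehffbdhhehch$ch  h
    2  bdhhehch$chbdccehff  f
    3  ccehffbdhhehch$chbd  d
    4  cehffbdhhehch$chbdc  c
    5  ch$chbdccehffbdhheh  h
    6  chbdccehffbdhhehch$  $
    7  dccehffbdhhehch$chb  b
    8  dhhehch$chbdccehffb  b
    9  ehch$chbdccehffbdhh  h
   10  ehffbdhhehch$chbdcc  c
   11  fbdhhehch$chbdccehf  f
   12  ffbdhhehch$chbdcceh  h
   13  h$chbdccehffbdhhehc  c
   14  hbdccehffbdhhehch$c  c
   15  hch$chbdccehffbdhhe  e
   16  hehch$chbdccehffbdh  h
   17  hffbdhhehch$chbdcce  e
   18  hhehch$chbdccehffbd  d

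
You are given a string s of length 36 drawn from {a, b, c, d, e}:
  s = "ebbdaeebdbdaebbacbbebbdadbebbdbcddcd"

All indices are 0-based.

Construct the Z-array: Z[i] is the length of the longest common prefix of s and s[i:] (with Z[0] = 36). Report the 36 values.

[36, 0, 0, 0, 0, 1, 2, 0, 0, 0, 0, 0, 3, 0, 0, 0, 0, 0, 0, 5, 0, 0, 0, 0, 0, 0, 4, 0, 0, 0, 0, 0, 0, 0, 0, 0]

Z[0]=36
i=1: outside box; Z[1]=0
i=2: outside box; Z[2]=0
i=3: outside box; Z[3]=0
i=4: outside box; Z[4]=0
i=5: outside box; Z[5]=1 extend→box=[5,6)
i=6: outside box; Z[6]=2 extend→box=[6,8)
i=7: min(r-i=1, Z[1]=0)=0; Z[7]=0
i=8: outside box; Z[8]=0
i=9: outside box; Z[9]=0
i=10: outside box; Z[10]=0
i=11: outside box; Z[11]=0
i=12: outside box; Z[12]=3 extend→box=[12,15)
i=13: min(r-i=2, Z[1]=0)=0; Z[13]=0
i=14: min(r-i=1, Z[2]=0)=0; Z[14]=0
i=15: outside box; Z[15]=0
i=16: outside box; Z[16]=0
i=17: outside box; Z[17]=0
i=18: outside box; Z[18]=0
i=19: outside box; Z[19]=5 extend→box=[19,24)
i=20: min(r-i=4, Z[1]=0)=0; Z[20]=0
i=21: min(r-i=3, Z[2]=0)=0; Z[21]=0
i=22: min(r-i=2, Z[3]=0)=0; Z[22]=0
i=23: min(r-i=1, Z[4]=0)=0; Z[23]=0
i=24: outside box; Z[24]=0
i=25: outside box; Z[25]=0
i=26: outside box; Z[26]=4 extend→box=[26,30)
i=27: min(r-i=3, Z[1]=0)=0; Z[27]=0
i=28: min(r-i=2, Z[2]=0)=0; Z[28]=0
i=29: min(r-i=1, Z[3]=0)=0; Z[29]=0
i=30: outside box; Z[30]=0
i=31: outside box; Z[31]=0
i=32: outside box; Z[32]=0
i=33: outside box; Z[33]=0
i=34: outside box; Z[34]=0
i=35: outside box; Z[35]=0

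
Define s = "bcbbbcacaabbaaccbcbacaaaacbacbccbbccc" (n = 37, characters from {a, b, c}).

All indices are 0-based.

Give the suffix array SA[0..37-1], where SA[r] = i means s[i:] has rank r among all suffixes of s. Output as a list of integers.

[21, 22, 8, 23, 12, 9, 19, 6, 24, 27, 13, 11, 18, 26, 10, 2, 3, 32, 4, 16, 0, 29, 33, 36, 20, 7, 5, 17, 25, 1, 31, 15, 28, 35, 30, 14, 34]

sorted suffixes:
  #0 SA[0]=21  'aaaacbacbccbbccc'
  #1 SA[1]=22  'aaacbacbccbbccc'
  #2 SA[2]=8  'aabbaaccbcbacaaaacbacbccbbccc'
  #3 SA[3]=23  'aacbacbccbbccc'
  #4 SA[4]=12  'aaccbcbacaaaacbacbccbbccc'
  #5 SA[5]=9  'abbaaccbcbacaaaacbacbccbbccc'
  #6 SA[6]=19  'acaaaacbacbccbbccc'
  #7 SA[7]=6  'acaabbaaccbcbacaaaacbacbccbbccc'
  #8 SA[8]=24  'acbacbccbbccc'
  #9 SA[9]=27  'acbccbbccc'
  #10 SA[10]=13  'accbcbacaaaacbacbccbbccc'
  #11 SA[11]=11  'baaccbcbacaaaacbacbccbbccc'
  #12 SA[12]=18  'bacaaaacbacbccbbccc'
  #13 SA[13]=26  'bacbccbbccc'
  #14 SA[14]=10  'bbaaccbcbacaaaacbacbccbbccc'
  #15 SA[15]=2  'bbbcacaabbaaccbcbacaaaacbacbccbbccc'
  #16 SA[16]=3  'bbcacaabbaaccbcbacaaaacbacbccbbccc'
  #17 SA[17]=32  'bbccc'
  #18 SA[18]=4  'bcacaabbaaccbcbacaaaacbacbccbbccc'
  #19 SA[19]=16  'bcbacaaaacbacbccbbccc'
  #20 SA[20]=0  'bcbbbcacaabbaaccbcbacaaaacbacbccbbccc'
  #21 SA[21]=29  'bccbbccc'
  #22 SA[22]=33  'bccc'
  #23 SA[23]=36  'c'
  #24 SA[24]=20  'caaaacbacbccbbccc'
  #25 SA[25]=7  'caabbaaccbcbacaaaacbacbccbbccc'
  #26 SA[26]=5  'cacaabbaaccbcbacaaaacbacbccbbccc'
  #27 SA[27]=17  'cbacaaaacbacbccbbccc'
  #28 SA[28]=25  'cbacbccbbccc'
  #29 SA[29]=1  'cbbbcacaabbaaccbcbacaaaacbacbccbbccc'
  #30 SA[30]=31  'cbbccc'
  #31 SA[31]=15  'cbcbacaaaacbacbccbbccc'
  #32 SA[32]=28  'cbccbbccc'
  #33 SA[33]=35  'cc'
  #34 SA[34]=30  'ccbbccc'
  #35 SA[35]=14  'ccbcbacaaaacbacbccbbccc'
  #36 SA[36]=34  'ccc'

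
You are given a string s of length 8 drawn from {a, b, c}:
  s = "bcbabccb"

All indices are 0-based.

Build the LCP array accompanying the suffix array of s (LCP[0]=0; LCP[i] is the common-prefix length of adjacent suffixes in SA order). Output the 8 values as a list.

[0, 0, 1, 1, 2, 0, 2, 1]

rank | idx | suffix
   0 |   3 | abccb
   1 |   7 | b
   2 |   2 | babccb
   3 |   0 | bcbabccb
   4 |   4 | bccb
   5 |   6 | cb
   6 |   1 | cbabccb
   7 |   5 | ccb

SA = [3, 7, 2, 0, 4, 6, 1, 5]
[i] adj suffixes → lcp
  [1] 3/7 → 0 ('')
  [2] 7/2 → 1 ('b')
  [3] 2/0 → 1 ('b')
  [4] 0/4 → 2 ('bc')
  [5] 4/6 → 0 ('')
  [6] 6/1 → 2 ('cb')
  [7] 1/5 → 1 ('c')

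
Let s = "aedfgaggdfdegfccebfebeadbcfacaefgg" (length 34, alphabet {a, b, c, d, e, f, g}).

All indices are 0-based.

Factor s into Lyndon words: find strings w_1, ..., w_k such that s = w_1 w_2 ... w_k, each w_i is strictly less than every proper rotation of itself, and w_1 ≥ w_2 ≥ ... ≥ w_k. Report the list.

["aedfgaggdfdegfccebfebe", "adbcf", "acaefgg"]

emit factor 1: 'aedfgaggdfdegfccebfebe' (i=0, period=22)
emit factor 2: 'adbcf' (i=22, period=5)
emit factor 3: 'acaefgg' (i=27, period=7)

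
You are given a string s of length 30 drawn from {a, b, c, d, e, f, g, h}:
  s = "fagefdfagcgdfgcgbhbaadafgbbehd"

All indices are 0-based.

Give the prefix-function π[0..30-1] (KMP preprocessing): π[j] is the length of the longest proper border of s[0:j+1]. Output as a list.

π[0] = 0
j=1 s[j]='a': π[1]=0 (border '')
j=2 s[j]='g': π[2]=0 (border '')
j=3 s[j]='e': π[3]=0 (border '')
j=4 s[j]='f': π[4]=1 (border 'f')
j=5 s[j]='d': k: 1→0; π[5]=0 (border '')
j=6 s[j]='f': π[6]=1 (border 'f')
j=7 s[j]='a': π[7]=2 (border 'fa')
j=8 s[j]='g': π[8]=3 (border 'fag')
j=9 s[j]='c': k: 3→0; π[9]=0 (border '')
j=10 s[j]='g': π[10]=0 (border '')
j=11 s[j]='d': π[11]=0 (border '')
j=12 s[j]='f': π[12]=1 (border 'f')
j=13 s[j]='g': k: 1→0; π[13]=0 (border '')
j=14 s[j]='c': π[14]=0 (border '')
j=15 s[j]='g': π[15]=0 (border '')
j=16 s[j]='b': π[16]=0 (border '')
j=17 s[j]='h': π[17]=0 (border '')
j=18 s[j]='b': π[18]=0 (border '')
j=19 s[j]='a': π[19]=0 (border '')
j=20 s[j]='a': π[20]=0 (border '')
j=21 s[j]='d': π[21]=0 (border '')
j=22 s[j]='a': π[22]=0 (border '')
j=23 s[j]='f': π[23]=1 (border 'f')
j=24 s[j]='g': k: 1→0; π[24]=0 (border '')
j=25 s[j]='b': π[25]=0 (border '')
j=26 s[j]='b': π[26]=0 (border '')
j=27 s[j]='e': π[27]=0 (border '')
j=28 s[j]='h': π[28]=0 (border '')
j=29 s[j]='d': π[29]=0 (border '')

[0, 0, 0, 0, 1, 0, 1, 2, 3, 0, 0, 0, 1, 0, 0, 0, 0, 0, 0, 0, 0, 0, 0, 1, 0, 0, 0, 0, 0, 0]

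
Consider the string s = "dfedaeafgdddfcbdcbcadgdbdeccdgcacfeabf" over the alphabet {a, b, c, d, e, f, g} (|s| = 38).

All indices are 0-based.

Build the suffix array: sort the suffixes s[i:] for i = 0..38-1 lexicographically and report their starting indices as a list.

sorted suffixes:
  #0 SA[0]=35  'abf'
  #1 SA[1]=31  'acfeabf'
  #2 SA[2]=19  'adgdbdeccdgcacfeabf'
  #3 SA[3]=4  'aeafgdddfcbdcbcadgdbdeccdgcacfeabf'
  #4 SA[4]=6  'afgdddfcbdcbcadgdbdeccdgcacfeabf'
  #5 SA[5]=17  'bcadgdbdeccdgcacfeabf'
  #6 SA[6]=14  'bdcbcadgdbdeccdgcacfeabf'
  #7 SA[7]=23  'bdeccdgcacfeabf'
  #8 SA[8]=36  'bf'
  #9 SA[9]=30  'cacfeabf'
  #10 SA[10]=18  'cadgdbdeccdgcacfeabf'
  #11 SA[11]=16  'cbcadgdbdeccdgcacfeabf'
  #12 SA[12]=13  'cbdcbcadgdbdeccdgcacfeabf'
  #13 SA[13]=26  'ccdgcacfeabf'
  #14 SA[14]=27  'cdgcacfeabf'
  #15 SA[15]=32  'cfeabf'
  #16 SA[16]=3  'daeafgdddfcbdcbcadgdbdeccdgcacfeabf'
  #17 SA[17]=22  'dbdeccdgcacfeabf'
  #18 SA[18]=15  'dcbcadgdbdeccdgcacfeabf'
  #19 SA[19]=9  'dddfcbdcbcadgdbdeccdgcacfeabf'
  #20 SA[20]=10  'ddfcbdcbcadgdbdeccdgcacfeabf'
  #21 SA[21]=24  'deccdgcacfeabf'
  #22 SA[22]=11  'dfcbdcbcadgdbdeccdgcacfeabf'
  #23 SA[23]=0  'dfedaeafgdddfcbdcbcadgdbdeccdgcacfeabf'
  #24 SA[24]=28  'dgcacfeabf'
  #25 SA[25]=20  'dgdbdeccdgcacfeabf'
  #26 SA[26]=34  'eabf'
  #27 SA[27]=5  'eafgdddfcbdcbcadgdbdeccdgcacfeabf'
  #28 SA[28]=25  'eccdgcacfeabf'
  #29 SA[29]=2  'edaeafgdddfcbdcbcadgdbdeccdgcacfeabf'
  #30 SA[30]=37  'f'
  #31 SA[31]=12  'fcbdcbcadgdbdeccdgcacfeabf'
  #32 SA[32]=33  'feabf'
  #33 SA[33]=1  'fedaeafgdddfcbdcbcadgdbdeccdgcacfeabf'
  #34 SA[34]=7  'fgdddfcbdcbcadgdbdeccdgcacfeabf'
  #35 SA[35]=29  'gcacfeabf'
  #36 SA[36]=21  'gdbdeccdgcacfeabf'
  #37 SA[37]=8  'gdddfcbdcbcadgdbdeccdgcacfeabf'

[35, 31, 19, 4, 6, 17, 14, 23, 36, 30, 18, 16, 13, 26, 27, 32, 3, 22, 15, 9, 10, 24, 11, 0, 28, 20, 34, 5, 25, 2, 37, 12, 33, 1, 7, 29, 21, 8]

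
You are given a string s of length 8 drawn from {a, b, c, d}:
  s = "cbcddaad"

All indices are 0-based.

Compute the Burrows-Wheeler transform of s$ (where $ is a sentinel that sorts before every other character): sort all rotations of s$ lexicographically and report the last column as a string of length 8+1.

ddac$badc

rank  rotation   last
    0  $cbcddaad  d
    1  aad$cbcdd  d
    2  ad$cbcdda  a
    3  bcddaad$c  c
    4  cbcddaad$  $
    5  cddaad$cb  b
    6  d$cbcddaa  a
    7  daad$cbcd  d
    8  ddaad$cbc  c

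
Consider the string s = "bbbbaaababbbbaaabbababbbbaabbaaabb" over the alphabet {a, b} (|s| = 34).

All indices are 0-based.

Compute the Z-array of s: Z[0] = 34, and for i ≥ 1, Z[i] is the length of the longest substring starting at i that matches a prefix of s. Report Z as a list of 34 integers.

Z[0]=34
i=1: fresh scan; Z[1]=3 grow→box=[1,4)
i=2: min(r-i=2, Z[1]=3)=2; Z[2]=2
i=3: min(r-i=1, Z[2]=2)=1; Z[3]=1
i=4: fresh scan; Z[4]=0
i=5: fresh scan; Z[5]=0
i=6: fresh scan; Z[6]=0
i=7: fresh scan; Z[7]=1 grow→box=[7,8)
i=8: fresh scan; Z[8]=0
i=9: fresh scan; Z[9]=8 grow→box=[9,17)
i=10: min(r-i=7, Z[1]=3)=3; Z[10]=3
i=11: min(r-i=6, Z[2]=2)=2; Z[11]=2
i=12: min(r-i=5, Z[3]=1)=1; Z[12]=1
i=13: min(r-i=4, Z[4]=0)=0; Z[13]=0
i=14: min(r-i=3, Z[5]=0)=0; Z[14]=0
i=15: min(r-i=2, Z[6]=0)=0; Z[15]=0
i=16: min(r-i=1, Z[7]=1)=1; Z[16]=2 grow→box=[16,18)
i=17: min(r-i=1, Z[1]=3)=1; Z[17]=1
i=18: fresh scan; Z[18]=0
i=19: fresh scan; Z[19]=1 grow→box=[19,20)
i=20: fresh scan; Z[20]=0
i=21: fresh scan; Z[21]=6 grow→box=[21,27)
i=22: min(r-i=5, Z[1]=3)=3; Z[22]=3
i=23: min(r-i=4, Z[2]=2)=2; Z[23]=2
i=24: min(r-i=3, Z[3]=1)=1; Z[24]=1
i=25: min(r-i=2, Z[4]=0)=0; Z[25]=0
i=26: min(r-i=1, Z[5]=0)=0; Z[26]=0
i=27: fresh scan; Z[27]=2 grow→box=[27,29)
i=28: min(r-i=1, Z[1]=3)=1; Z[28]=1
i=29: fresh scan; Z[29]=0
i=30: fresh scan; Z[30]=0
i=31: fresh scan; Z[31]=0
i=32: fresh scan; Z[32]=2 grow→box=[32,34)
i=33: min(r-i=1, Z[1]=3)=1; Z[33]=1

[34, 3, 2, 1, 0, 0, 0, 1, 0, 8, 3, 2, 1, 0, 0, 0, 2, 1, 0, 1, 0, 6, 3, 2, 1, 0, 0, 2, 1, 0, 0, 0, 2, 1]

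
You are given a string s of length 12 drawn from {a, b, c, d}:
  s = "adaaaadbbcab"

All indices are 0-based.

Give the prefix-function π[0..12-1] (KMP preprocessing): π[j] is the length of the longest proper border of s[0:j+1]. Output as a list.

[0, 0, 1, 1, 1, 1, 2, 0, 0, 0, 1, 0]

π[0] = 0
j=1 s[j]='d': π[1]=0 (border '')
j=2 s[j]='a': π[2]=1 (border 'a')
j=3 s[j]='a': k: 1→0; π[3]=1 (border 'a')
j=4 s[j]='a': k: 1→0; π[4]=1 (border 'a')
j=5 s[j]='a': k: 1→0; π[5]=1 (border 'a')
j=6 s[j]='d': π[6]=2 (border 'ad')
j=7 s[j]='b': k: 2→0; π[7]=0 (border '')
j=8 s[j]='b': π[8]=0 (border '')
j=9 s[j]='c': π[9]=0 (border '')
j=10 s[j]='a': π[10]=1 (border 'a')
j=11 s[j]='b': k: 1→0; π[11]=0 (border '')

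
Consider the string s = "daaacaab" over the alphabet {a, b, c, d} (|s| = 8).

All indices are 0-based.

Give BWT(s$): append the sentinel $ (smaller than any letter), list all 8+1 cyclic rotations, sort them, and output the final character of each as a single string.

rank  rotation   last
    0  $daaacaab  b
    1  aaacaab$d  d
    2  aab$daaac  c
    3  aacaab$da  a
    4  ab$daaaca  a
    5  acaab$daa  a
    6  b$daaacaa  a
    7  caab$daaa  a
    8  daaacaab$  $

bdcaaaaa$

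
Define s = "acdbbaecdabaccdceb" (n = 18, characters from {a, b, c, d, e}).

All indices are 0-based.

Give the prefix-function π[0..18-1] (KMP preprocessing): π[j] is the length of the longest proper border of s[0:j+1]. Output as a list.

[0, 0, 0, 0, 0, 1, 0, 0, 0, 1, 0, 1, 2, 0, 0, 0, 0, 0]

π[0] = 0
j=1 s[j]='c': π[1]=0 (border '')
j=2 s[j]='d': π[2]=0 (border '')
j=3 s[j]='b': π[3]=0 (border '')
j=4 s[j]='b': π[4]=0 (border '')
j=5 s[j]='a': π[5]=1 (border 'a')
j=6 s[j]='e': k: 1→0; π[6]=0 (border '')
j=7 s[j]='c': π[7]=0 (border '')
j=8 s[j]='d': π[8]=0 (border '')
j=9 s[j]='a': π[9]=1 (border 'a')
j=10 s[j]='b': k: 1→0; π[10]=0 (border '')
j=11 s[j]='a': π[11]=1 (border 'a')
j=12 s[j]='c': π[12]=2 (border 'ac')
j=13 s[j]='c': k: 2→0; π[13]=0 (border '')
j=14 s[j]='d': π[14]=0 (border '')
j=15 s[j]='c': π[15]=0 (border '')
j=16 s[j]='e': π[16]=0 (border '')
j=17 s[j]='b': π[17]=0 (border '')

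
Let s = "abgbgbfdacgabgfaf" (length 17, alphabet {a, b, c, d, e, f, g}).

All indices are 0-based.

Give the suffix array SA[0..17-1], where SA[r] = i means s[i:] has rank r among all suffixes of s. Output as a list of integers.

rank | idx | suffix
   0 |   0 | abgbgbfdacgabgfaf
   1 |  11 | abgfaf
   2 |   8 | acgabgfaf
   3 |  15 | af
   4 |   5 | bfdacgabgfaf
   5 |   3 | bgbfdacgabgfaf
   6 |   1 | bgbgbfdacgabgfaf
   7 |  12 | bgfaf
   8 |   9 | cgabgfaf
   9 |   7 | dacgabgfaf
  10 |  16 | f
  11 |  14 | faf
  12 |   6 | fdacgabgfaf
  13 |  10 | gabgfaf
  14 |   4 | gbfdacgabgfaf
  15 |   2 | gbgbfdacgabgfaf
  16 |  13 | gfaf

[0, 11, 8, 15, 5, 3, 1, 12, 9, 7, 16, 14, 6, 10, 4, 2, 13]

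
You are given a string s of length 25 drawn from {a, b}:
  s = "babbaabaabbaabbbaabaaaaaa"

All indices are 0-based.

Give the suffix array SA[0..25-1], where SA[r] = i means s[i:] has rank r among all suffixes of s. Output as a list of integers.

rank | idx | suffix
   0 |  24 | a
   1 |  23 | aa
   2 |  22 | aaa
   3 |  21 | aaaa
   4 |  20 | aaaaa
   5 |  19 | aaaaaa
   6 |  16 | aabaaaaaa
   7 |   4 | aabaabbaabbbaabaaaaaa
   8 |   7 | aabbaabbbaabaaaaaa
   9 |  11 | aabbbaabaaaaaa
  10 |  17 | abaaaaaa
  11 |   5 | abaabbaabbbaabaaaaaa
  12 |   1 | abbaabaabbaabbbaabaaaaaa
  13 |   8 | abbaabbbaabaaaaaa
  14 |  12 | abbbaabaaaaaa
  15 |  18 | baaaaaa
  16 |  15 | baabaaaaaa
  17 |   3 | baabaabbaabbbaabaaaaaa
  18 |   6 | baabbaabbbaabaaaaaa
  19 |  10 | baabbbaabaaaaaa
  20 |   0 | babbaabaabbaabbbaabaaaaaa
  21 |  14 | bbaabaaaaaa
  22 |   2 | bbaabaabbaabbbaabaaaaaa
  23 |   9 | bbaabbbaabaaaaaa
  24 |  13 | bbbaabaaaaaa

[24, 23, 22, 21, 20, 19, 16, 4, 7, 11, 17, 5, 1, 8, 12, 18, 15, 3, 6, 10, 0, 14, 2, 9, 13]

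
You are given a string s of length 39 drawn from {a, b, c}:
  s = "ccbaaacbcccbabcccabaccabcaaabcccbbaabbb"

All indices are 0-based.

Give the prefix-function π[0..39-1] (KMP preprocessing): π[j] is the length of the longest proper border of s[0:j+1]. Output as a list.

π[0] = 0
j=1 s[j]='c': π[1]=1 (border 'c')
j=2 s[j]='b': k: 1→0; π[2]=0 (border '')
j=3 s[j]='a': π[3]=0 (border '')
j=4 s[j]='a': π[4]=0 (border '')
j=5 s[j]='a': π[5]=0 (border '')
j=6 s[j]='c': π[6]=1 (border 'c')
j=7 s[j]='b': k: 1→0; π[7]=0 (border '')
j=8 s[j]='c': π[8]=1 (border 'c')
j=9 s[j]='c': π[9]=2 (border 'cc')
j=10 s[j]='c': k: 2→1; π[10]=2 (border 'cc')
j=11 s[j]='b': π[11]=3 (border 'ccb')
j=12 s[j]='a': π[12]=4 (border 'ccba')
j=13 s[j]='b': k: 4→0; π[13]=0 (border '')
j=14 s[j]='c': π[14]=1 (border 'c')
j=15 s[j]='c': π[15]=2 (border 'cc')
j=16 s[j]='c': k: 2→1; π[16]=2 (border 'cc')
j=17 s[j]='a': k: 2→1→0; π[17]=0 (border '')
j=18 s[j]='b': π[18]=0 (border '')
j=19 s[j]='a': π[19]=0 (border '')
j=20 s[j]='c': π[20]=1 (border 'c')
j=21 s[j]='c': π[21]=2 (border 'cc')
j=22 s[j]='a': k: 2→1→0; π[22]=0 (border '')
j=23 s[j]='b': π[23]=0 (border '')
j=24 s[j]='c': π[24]=1 (border 'c')
j=25 s[j]='a': k: 1→0; π[25]=0 (border '')
j=26 s[j]='a': π[26]=0 (border '')
j=27 s[j]='a': π[27]=0 (border '')
j=28 s[j]='b': π[28]=0 (border '')
j=29 s[j]='c': π[29]=1 (border 'c')
j=30 s[j]='c': π[30]=2 (border 'cc')
j=31 s[j]='c': k: 2→1; π[31]=2 (border 'cc')
j=32 s[j]='b': π[32]=3 (border 'ccb')
j=33 s[j]='b': k: 3→0; π[33]=0 (border '')
j=34 s[j]='a': π[34]=0 (border '')
j=35 s[j]='a': π[35]=0 (border '')
j=36 s[j]='b': π[36]=0 (border '')
j=37 s[j]='b': π[37]=0 (border '')
j=38 s[j]='b': π[38]=0 (border '')

[0, 1, 0, 0, 0, 0, 1, 0, 1, 2, 2, 3, 4, 0, 1, 2, 2, 0, 0, 0, 1, 2, 0, 0, 1, 0, 0, 0, 0, 1, 2, 2, 3, 0, 0, 0, 0, 0, 0]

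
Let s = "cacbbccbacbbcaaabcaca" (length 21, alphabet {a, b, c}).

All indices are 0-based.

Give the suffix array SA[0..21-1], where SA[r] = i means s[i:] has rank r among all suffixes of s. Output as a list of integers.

rank | idx | suffix
   0 |  20 | a
   1 |  13 | aaabcaca
   2 |  14 | aabcaca
   3 |  15 | abcaca
   4 |  18 | aca
   5 |   8 | acbbcaaabcaca
   6 |   1 | acbbccbacbbcaaabcaca
   7 |   7 | bacbbcaaabcaca
   8 |  10 | bbcaaabcaca
   9 |   3 | bbccbacbbcaaabcaca
  10 |  11 | bcaaabcaca
  11 |  16 | bcaca
  12 |   4 | bccbacbbcaaabcaca
  13 |  19 | ca
  14 |  12 | caaabcaca
  15 |  17 | caca
  16 |   0 | cacbbccbacbbcaaabcaca
  17 |   6 | cbacbbcaaabcaca
  18 |   9 | cbbcaaabcaca
  19 |   2 | cbbccbacbbcaaabcaca
  20 |   5 | ccbacbbcaaabcaca

[20, 13, 14, 15, 18, 8, 1, 7, 10, 3, 11, 16, 4, 19, 12, 17, 0, 6, 9, 2, 5]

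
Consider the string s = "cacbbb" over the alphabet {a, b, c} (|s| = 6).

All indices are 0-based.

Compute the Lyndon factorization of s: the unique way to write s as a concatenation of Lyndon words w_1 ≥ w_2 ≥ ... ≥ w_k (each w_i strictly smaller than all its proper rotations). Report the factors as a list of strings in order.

emit factor 1: 'c' (i=0, period=1)
emit factor 2: 'acbbb' (i=1, period=5)

["c", "acbbb"]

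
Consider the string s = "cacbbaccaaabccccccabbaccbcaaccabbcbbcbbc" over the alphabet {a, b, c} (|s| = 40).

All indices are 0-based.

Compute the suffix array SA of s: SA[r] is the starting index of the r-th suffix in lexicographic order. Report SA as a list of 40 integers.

[8, 9, 26, 18, 30, 10, 1, 5, 27, 21, 4, 20, 3, 19, 37, 34, 31, 38, 24, 35, 32, 11, 39, 7, 25, 17, 29, 0, 2, 36, 33, 23, 6, 16, 28, 22, 15, 14, 13, 12]

rank | idx | suffix
   0 |   8 | aaabccccccabbaccbcaaccabbcbbcbbc
   1 |   9 | aabccccccabbaccbcaaccabbcbbcbbc
   2 |  26 | aaccabbcbbcbbc
   3 |  18 | abbaccbcaaccabbcbbcbbc
   4 |  30 | abbcbbcbbc
   5 |  10 | abccccccabbaccbcaaccabbcbbcbbc
   6 |   1 | acbbaccaaabccccccabbaccbcaaccabbcbbcbbc
   7 |   5 | accaaabccccccabbaccbcaaccabbcbbcbbc
   8 |  27 | accabbcbbcbbc
   9 |  21 | accbcaaccabbcbbcbbc
  10 |   4 | baccaaabccccccabbaccbcaaccabbcbbcbbc
  11 |  20 | baccbcaaccabbcbbcbbc
  12 |   3 | bbaccaaabccccccabbaccbcaaccabbcbbcbbc
  13 |  19 | bbaccbcaaccabbcbbcbbc
  14 |  37 | bbc
  15 |  34 | bbcbbc
  16 |  31 | bbcbbcbbc
  17 |  38 | bc
  18 |  24 | bcaaccabbcbbcbbc
  19 |  35 | bcbbc
  20 |  32 | bcbbcbbc
  21 |  11 | bccccccabbaccbcaaccabbcbbcbbc
  22 |  39 | c
  23 |   7 | caaabccccccabbaccbcaaccabbcbbcbbc
  24 |  25 | caaccabbcbbcbbc
  25 |  17 | cabbaccbcaaccabbcbbcbbc
  26 |  29 | cabbcbbcbbc
  27 |   0 | cacbbaccaaabccccccabbaccbcaaccabbcbbcbbc
  28 |   2 | cbbaccaaabccccccabbaccbcaaccabbcbbcbbc
  29 |  36 | cbbc
  30 |  33 | cbbcbbc
  31 |  23 | cbcaaccabbcbbcbbc
  32 |   6 | ccaaabccccccabbaccbcaaccabbcbbcbbc
  33 |  16 | ccabbaccbcaaccabbcbbcbbc
  34 |  28 | ccabbcbbcbbc
  35 |  22 | ccbcaaccabbcbbcbbc
  36 |  15 | cccabbaccbcaaccabbcbbcbbc
  37 |  14 | ccccabbaccbcaaccabbcbbcbbc
  38 |  13 | cccccabbaccbcaaccabbcbbcbbc
  39 |  12 | ccccccabbaccbcaaccabbcbbcbbc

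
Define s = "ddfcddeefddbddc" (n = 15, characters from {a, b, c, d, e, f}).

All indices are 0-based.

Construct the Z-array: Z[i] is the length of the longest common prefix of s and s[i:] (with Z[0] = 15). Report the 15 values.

Z[0]=15
i=1: fresh scan; Z[1]=1 scan→box=[1,2)
i=2: fresh scan; Z[2]=0
i=3: fresh scan; Z[3]=0
i=4: fresh scan; Z[4]=2 scan→box=[4,6)
i=5: min(r-i=1, Z[1]=1)=1; Z[5]=1
i=6: fresh scan; Z[6]=0
i=7: fresh scan; Z[7]=0
i=8: fresh scan; Z[8]=0
i=9: fresh scan; Z[9]=2 scan→box=[9,11)
i=10: min(r-i=1, Z[1]=1)=1; Z[10]=1
i=11: fresh scan; Z[11]=0
i=12: fresh scan; Z[12]=2 scan→box=[12,14)
i=13: min(r-i=1, Z[1]=1)=1; Z[13]=1
i=14: fresh scan; Z[14]=0

[15, 1, 0, 0, 2, 1, 0, 0, 0, 2, 1, 0, 2, 1, 0]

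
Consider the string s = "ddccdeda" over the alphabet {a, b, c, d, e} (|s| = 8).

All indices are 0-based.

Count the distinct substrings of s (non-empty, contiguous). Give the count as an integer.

32

rank→(start, suffix):
  0 → (7, 'a')
  1 → (2, 'ccdeda')
  2 → (3, 'cdeda')
  3 → (6, 'da')
  4 → (1, 'dccdeda')
  5 → (0, 'ddccdeda')
  6 → (4, 'deda')
  7 → (5, 'eda')

SA = [7, 2, 3, 6, 1, 0, 4, 5]
i: (SA[i-1],SA[i]) lcp shared
  1: (7,2) 0 ''
  2: (2,3) 1 'c'
  3: (3,6) 0 ''
  4: (6,1) 1 'd'
  5: (1,0) 1 'd'
  6: (0,4) 1 'd'
  7: (4,5) 0 ''

n(n+1)/2 = 8·9/2 = 36
Σ LCP = 0 + 0 + 1 + 0 + 1 + 1 + 1 + 0 = 4
distinct = 36 − 4 = 32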